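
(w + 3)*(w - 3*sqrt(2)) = w^2 - 3*sqrt(2)*w + 3*w - 9*sqrt(2)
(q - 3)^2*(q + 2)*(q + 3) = q^4 - q^3 - 15*q^2 + 9*q + 54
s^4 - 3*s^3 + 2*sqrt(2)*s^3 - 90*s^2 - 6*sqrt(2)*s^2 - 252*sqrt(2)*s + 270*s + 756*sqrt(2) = (s - 3)*(s - 7*sqrt(2))*(s + 3*sqrt(2))*(s + 6*sqrt(2))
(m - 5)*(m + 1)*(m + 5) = m^3 + m^2 - 25*m - 25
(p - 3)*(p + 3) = p^2 - 9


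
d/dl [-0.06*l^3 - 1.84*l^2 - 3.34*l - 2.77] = -0.18*l^2 - 3.68*l - 3.34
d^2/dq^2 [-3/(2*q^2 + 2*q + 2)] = 3*(q^2 + q - (2*q + 1)^2 + 1)/(q^2 + q + 1)^3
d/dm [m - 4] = 1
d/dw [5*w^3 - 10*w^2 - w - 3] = 15*w^2 - 20*w - 1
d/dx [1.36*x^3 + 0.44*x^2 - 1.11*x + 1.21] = 4.08*x^2 + 0.88*x - 1.11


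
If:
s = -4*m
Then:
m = -s/4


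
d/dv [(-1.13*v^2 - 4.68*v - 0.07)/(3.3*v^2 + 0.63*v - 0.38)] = (14.7321*v^2 + 1.3208*v + 1.8225)/(10.89*v^4 + 4.158*v^3 - 2.1111*v^2 - 0.4788*v + 0.1444)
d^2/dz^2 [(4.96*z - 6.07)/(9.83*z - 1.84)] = -993.649822/(9.83*z - 1.84)^3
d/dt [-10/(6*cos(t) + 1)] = -60*sin(t)/(6*cos(t) + 1)^2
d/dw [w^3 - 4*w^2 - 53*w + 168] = 3*w^2 - 8*w - 53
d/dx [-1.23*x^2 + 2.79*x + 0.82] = 2.79 - 2.46*x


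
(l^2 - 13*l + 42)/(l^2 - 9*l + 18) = (l - 7)/(l - 3)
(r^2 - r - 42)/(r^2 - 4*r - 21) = (r + 6)/(r + 3)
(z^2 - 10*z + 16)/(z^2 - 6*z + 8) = (z - 8)/(z - 4)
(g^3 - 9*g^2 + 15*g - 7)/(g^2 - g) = g - 8 + 7/g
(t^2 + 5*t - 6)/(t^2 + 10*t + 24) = (t - 1)/(t + 4)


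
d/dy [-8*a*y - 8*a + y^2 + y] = -8*a + 2*y + 1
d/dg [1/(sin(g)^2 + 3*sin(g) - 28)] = -(2*sin(g) + 3)*cos(g)/(sin(g)^2 + 3*sin(g) - 28)^2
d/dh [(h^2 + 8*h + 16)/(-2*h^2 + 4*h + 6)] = (5*h^2 + 19*h - 4)/(h^4 - 4*h^3 - 2*h^2 + 12*h + 9)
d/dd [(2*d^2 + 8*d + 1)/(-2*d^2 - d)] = (14*d^2 + 4*d + 1)/(d^2*(4*d^2 + 4*d + 1))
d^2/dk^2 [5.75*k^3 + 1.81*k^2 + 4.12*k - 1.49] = 34.5*k + 3.62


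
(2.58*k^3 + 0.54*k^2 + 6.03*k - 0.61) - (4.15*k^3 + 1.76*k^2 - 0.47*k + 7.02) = -1.57*k^3 - 1.22*k^2 + 6.5*k - 7.63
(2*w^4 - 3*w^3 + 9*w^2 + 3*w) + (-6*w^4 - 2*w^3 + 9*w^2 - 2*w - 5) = -4*w^4 - 5*w^3 + 18*w^2 + w - 5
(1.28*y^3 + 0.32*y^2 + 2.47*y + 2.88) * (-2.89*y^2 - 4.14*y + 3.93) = -3.6992*y^5 - 6.224*y^4 - 3.4327*y^3 - 17.2914*y^2 - 2.2161*y + 11.3184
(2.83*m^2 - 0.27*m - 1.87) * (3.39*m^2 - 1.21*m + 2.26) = 9.5937*m^4 - 4.3396*m^3 + 0.383199999999999*m^2 + 1.6525*m - 4.2262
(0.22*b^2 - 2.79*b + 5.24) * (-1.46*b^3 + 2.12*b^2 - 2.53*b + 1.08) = -0.3212*b^5 + 4.5398*b^4 - 14.1218*b^3 + 18.4051*b^2 - 16.2704*b + 5.6592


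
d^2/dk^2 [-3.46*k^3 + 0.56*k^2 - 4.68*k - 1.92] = 1.12 - 20.76*k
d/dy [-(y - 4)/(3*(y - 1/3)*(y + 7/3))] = 3*(9*y^2 - 72*y - 65)/(81*y^4 + 324*y^3 + 198*y^2 - 252*y + 49)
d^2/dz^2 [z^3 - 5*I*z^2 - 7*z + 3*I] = 6*z - 10*I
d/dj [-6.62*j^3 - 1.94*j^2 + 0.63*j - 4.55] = -19.86*j^2 - 3.88*j + 0.63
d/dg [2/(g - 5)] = -2/(g - 5)^2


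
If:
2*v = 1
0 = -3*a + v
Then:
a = 1/6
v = 1/2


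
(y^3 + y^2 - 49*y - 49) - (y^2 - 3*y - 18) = y^3 - 46*y - 31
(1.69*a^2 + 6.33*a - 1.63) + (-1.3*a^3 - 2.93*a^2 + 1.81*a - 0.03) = -1.3*a^3 - 1.24*a^2 + 8.14*a - 1.66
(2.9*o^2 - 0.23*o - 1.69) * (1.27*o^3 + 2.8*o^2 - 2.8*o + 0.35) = 3.683*o^5 + 7.8279*o^4 - 10.9103*o^3 - 3.073*o^2 + 4.6515*o - 0.5915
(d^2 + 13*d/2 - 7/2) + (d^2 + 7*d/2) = 2*d^2 + 10*d - 7/2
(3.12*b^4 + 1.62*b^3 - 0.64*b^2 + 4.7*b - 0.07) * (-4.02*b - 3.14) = -12.5424*b^5 - 16.3092*b^4 - 2.514*b^3 - 16.8844*b^2 - 14.4766*b + 0.2198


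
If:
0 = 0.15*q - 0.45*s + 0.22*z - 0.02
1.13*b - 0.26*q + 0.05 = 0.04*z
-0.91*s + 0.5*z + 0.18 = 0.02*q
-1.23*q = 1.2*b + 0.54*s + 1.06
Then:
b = -0.16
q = 0.07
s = -1.78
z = -3.59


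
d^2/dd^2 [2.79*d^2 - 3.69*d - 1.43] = 5.58000000000000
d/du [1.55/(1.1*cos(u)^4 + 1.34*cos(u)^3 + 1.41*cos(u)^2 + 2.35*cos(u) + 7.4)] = (6.82*cos(u)^3 + 6.231*cos(u)^2 + 4.371*cos(u) + 3.6425)*sin(u)/(1.1*cos(u)^4 + 1.34*cos(u)^3 + 1.41*cos(u)^2 + 2.35*cos(u) + 7.4)^2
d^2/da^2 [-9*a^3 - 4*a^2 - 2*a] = -54*a - 8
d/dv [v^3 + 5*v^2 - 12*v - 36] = 3*v^2 + 10*v - 12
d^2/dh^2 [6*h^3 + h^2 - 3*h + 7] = 36*h + 2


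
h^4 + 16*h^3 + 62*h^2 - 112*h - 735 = (h - 3)*(h + 5)*(h + 7)^2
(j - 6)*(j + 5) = j^2 - j - 30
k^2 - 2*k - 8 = (k - 4)*(k + 2)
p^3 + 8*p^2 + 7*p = p*(p + 1)*(p + 7)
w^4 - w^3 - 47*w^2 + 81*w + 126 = (w - 6)*(w - 3)*(w + 1)*(w + 7)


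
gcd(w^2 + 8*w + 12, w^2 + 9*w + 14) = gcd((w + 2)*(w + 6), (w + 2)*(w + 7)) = w + 2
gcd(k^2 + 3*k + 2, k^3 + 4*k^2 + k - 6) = k + 2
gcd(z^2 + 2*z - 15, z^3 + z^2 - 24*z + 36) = z - 3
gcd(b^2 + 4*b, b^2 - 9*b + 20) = 1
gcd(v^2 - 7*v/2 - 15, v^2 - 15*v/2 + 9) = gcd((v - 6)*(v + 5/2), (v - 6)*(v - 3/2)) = v - 6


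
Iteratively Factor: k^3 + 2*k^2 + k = (k)*(k^2 + 2*k + 1) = k*(k + 1)*(k + 1)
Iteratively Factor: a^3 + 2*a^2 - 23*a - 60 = (a + 4)*(a^2 - 2*a - 15) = (a - 5)*(a + 4)*(a + 3)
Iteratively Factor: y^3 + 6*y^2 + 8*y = (y)*(y^2 + 6*y + 8) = y*(y + 4)*(y + 2)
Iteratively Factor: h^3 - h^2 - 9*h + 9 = (h + 3)*(h^2 - 4*h + 3) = (h - 3)*(h + 3)*(h - 1)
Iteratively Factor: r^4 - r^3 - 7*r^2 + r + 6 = (r - 1)*(r^3 - 7*r - 6) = (r - 3)*(r - 1)*(r^2 + 3*r + 2) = (r - 3)*(r - 1)*(r + 1)*(r + 2)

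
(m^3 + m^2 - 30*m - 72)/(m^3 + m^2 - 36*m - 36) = (m^2 + 7*m + 12)/(m^2 + 7*m + 6)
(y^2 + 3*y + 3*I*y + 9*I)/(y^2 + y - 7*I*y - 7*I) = (y^2 + 3*y*(1 + I) + 9*I)/(y^2 + y*(1 - 7*I) - 7*I)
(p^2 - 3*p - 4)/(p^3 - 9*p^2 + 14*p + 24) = 1/(p - 6)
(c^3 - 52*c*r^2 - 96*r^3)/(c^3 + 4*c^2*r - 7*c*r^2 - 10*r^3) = (c^3 - 52*c*r^2 - 96*r^3)/(c^3 + 4*c^2*r - 7*c*r^2 - 10*r^3)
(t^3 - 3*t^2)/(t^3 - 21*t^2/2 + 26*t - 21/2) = 2*t^2/(2*t^2 - 15*t + 7)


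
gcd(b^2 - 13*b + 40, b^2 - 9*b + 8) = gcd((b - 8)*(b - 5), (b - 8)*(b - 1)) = b - 8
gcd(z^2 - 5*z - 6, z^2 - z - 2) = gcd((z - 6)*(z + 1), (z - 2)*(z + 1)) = z + 1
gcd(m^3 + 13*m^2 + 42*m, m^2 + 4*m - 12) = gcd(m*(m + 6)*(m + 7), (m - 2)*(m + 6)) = m + 6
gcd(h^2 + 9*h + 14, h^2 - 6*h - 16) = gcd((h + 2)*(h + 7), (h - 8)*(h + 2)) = h + 2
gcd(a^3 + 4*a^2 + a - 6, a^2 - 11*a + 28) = 1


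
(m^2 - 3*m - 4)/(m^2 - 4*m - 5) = (m - 4)/(m - 5)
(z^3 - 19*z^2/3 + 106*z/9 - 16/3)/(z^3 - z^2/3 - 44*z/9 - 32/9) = (3*z^2 - 11*z + 6)/(3*z^2 + 7*z + 4)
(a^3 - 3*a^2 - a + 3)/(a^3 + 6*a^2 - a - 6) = (a - 3)/(a + 6)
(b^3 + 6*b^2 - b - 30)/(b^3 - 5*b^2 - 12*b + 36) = (b + 5)/(b - 6)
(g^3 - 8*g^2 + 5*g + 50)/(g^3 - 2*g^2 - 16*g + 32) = (g^3 - 8*g^2 + 5*g + 50)/(g^3 - 2*g^2 - 16*g + 32)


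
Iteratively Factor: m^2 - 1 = (m - 1)*(m + 1)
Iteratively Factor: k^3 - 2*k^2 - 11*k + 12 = (k + 3)*(k^2 - 5*k + 4) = (k - 1)*(k + 3)*(k - 4)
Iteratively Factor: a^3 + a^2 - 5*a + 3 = (a - 1)*(a^2 + 2*a - 3) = (a - 1)^2*(a + 3)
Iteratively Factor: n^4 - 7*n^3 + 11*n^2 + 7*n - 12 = (n - 1)*(n^3 - 6*n^2 + 5*n + 12) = (n - 1)*(n + 1)*(n^2 - 7*n + 12) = (n - 4)*(n - 1)*(n + 1)*(n - 3)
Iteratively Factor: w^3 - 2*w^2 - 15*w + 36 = (w - 3)*(w^2 + w - 12) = (w - 3)*(w + 4)*(w - 3)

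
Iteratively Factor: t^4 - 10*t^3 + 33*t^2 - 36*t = (t - 4)*(t^3 - 6*t^2 + 9*t) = (t - 4)*(t - 3)*(t^2 - 3*t) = t*(t - 4)*(t - 3)*(t - 3)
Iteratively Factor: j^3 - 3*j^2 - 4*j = (j)*(j^2 - 3*j - 4) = j*(j - 4)*(j + 1)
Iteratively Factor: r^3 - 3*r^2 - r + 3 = (r - 3)*(r^2 - 1) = (r - 3)*(r + 1)*(r - 1)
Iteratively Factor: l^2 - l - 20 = (l + 4)*(l - 5)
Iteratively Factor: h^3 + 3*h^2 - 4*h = (h)*(h^2 + 3*h - 4) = h*(h + 4)*(h - 1)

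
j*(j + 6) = j^2 + 6*j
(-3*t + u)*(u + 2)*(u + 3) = -3*t*u^2 - 15*t*u - 18*t + u^3 + 5*u^2 + 6*u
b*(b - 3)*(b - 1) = b^3 - 4*b^2 + 3*b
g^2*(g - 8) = g^3 - 8*g^2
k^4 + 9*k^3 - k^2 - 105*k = k*(k - 3)*(k + 5)*(k + 7)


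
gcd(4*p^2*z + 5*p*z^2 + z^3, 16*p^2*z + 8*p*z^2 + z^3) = 4*p*z + z^2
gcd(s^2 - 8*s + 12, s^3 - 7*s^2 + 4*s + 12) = s^2 - 8*s + 12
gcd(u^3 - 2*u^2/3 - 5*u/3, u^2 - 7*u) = u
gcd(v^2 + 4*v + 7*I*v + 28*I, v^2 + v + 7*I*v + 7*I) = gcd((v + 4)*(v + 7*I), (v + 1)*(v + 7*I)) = v + 7*I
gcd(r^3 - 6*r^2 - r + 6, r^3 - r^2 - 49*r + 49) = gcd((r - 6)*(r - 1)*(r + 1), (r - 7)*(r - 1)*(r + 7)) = r - 1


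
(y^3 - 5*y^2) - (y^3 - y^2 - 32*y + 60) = -4*y^2 + 32*y - 60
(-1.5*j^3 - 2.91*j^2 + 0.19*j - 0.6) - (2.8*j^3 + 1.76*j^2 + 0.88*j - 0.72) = -4.3*j^3 - 4.67*j^2 - 0.69*j + 0.12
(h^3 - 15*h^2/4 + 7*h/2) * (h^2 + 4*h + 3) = h^5 + h^4/4 - 17*h^3/2 + 11*h^2/4 + 21*h/2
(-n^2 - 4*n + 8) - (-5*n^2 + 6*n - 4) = 4*n^2 - 10*n + 12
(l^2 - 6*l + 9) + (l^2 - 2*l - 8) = 2*l^2 - 8*l + 1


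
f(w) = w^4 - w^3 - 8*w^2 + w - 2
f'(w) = 4*w^3 - 3*w^2 - 16*w + 1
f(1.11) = -10.60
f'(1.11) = -14.99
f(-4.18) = 232.36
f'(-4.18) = -276.68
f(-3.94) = 172.02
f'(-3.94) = -227.18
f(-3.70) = 122.85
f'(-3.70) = -183.48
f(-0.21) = -2.55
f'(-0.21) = 4.19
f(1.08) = -10.15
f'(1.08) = -14.74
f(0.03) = -1.98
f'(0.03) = 0.52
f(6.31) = 1019.86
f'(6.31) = 785.55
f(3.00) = -17.00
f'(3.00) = 34.00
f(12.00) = 17866.00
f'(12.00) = 6289.00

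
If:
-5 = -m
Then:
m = 5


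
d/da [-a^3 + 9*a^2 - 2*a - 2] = -3*a^2 + 18*a - 2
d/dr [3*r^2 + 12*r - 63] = 6*r + 12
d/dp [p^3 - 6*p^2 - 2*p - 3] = 3*p^2 - 12*p - 2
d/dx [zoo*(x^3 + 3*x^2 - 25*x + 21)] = zoo*(x^2 + x + 1)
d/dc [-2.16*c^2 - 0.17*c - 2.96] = -4.32*c - 0.17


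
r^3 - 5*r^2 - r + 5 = (r - 5)*(r - 1)*(r + 1)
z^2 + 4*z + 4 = (z + 2)^2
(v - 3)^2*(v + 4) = v^3 - 2*v^2 - 15*v + 36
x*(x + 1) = x^2 + x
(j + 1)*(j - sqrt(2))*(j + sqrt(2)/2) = j^3 - sqrt(2)*j^2/2 + j^2 - j - sqrt(2)*j/2 - 1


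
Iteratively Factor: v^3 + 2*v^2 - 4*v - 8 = (v + 2)*(v^2 - 4) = (v + 2)^2*(v - 2)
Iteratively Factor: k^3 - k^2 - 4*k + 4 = (k - 2)*(k^2 + k - 2) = (k - 2)*(k - 1)*(k + 2)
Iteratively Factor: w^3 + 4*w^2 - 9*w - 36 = (w + 4)*(w^2 - 9) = (w - 3)*(w + 4)*(w + 3)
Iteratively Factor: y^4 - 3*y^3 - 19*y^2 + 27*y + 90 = (y + 2)*(y^3 - 5*y^2 - 9*y + 45) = (y - 3)*(y + 2)*(y^2 - 2*y - 15) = (y - 3)*(y + 2)*(y + 3)*(y - 5)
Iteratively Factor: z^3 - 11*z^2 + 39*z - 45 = (z - 5)*(z^2 - 6*z + 9) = (z - 5)*(z - 3)*(z - 3)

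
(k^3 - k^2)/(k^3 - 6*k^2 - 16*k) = k*(1 - k)/(-k^2 + 6*k + 16)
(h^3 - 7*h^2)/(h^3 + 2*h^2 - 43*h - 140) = h^2/(h^2 + 9*h + 20)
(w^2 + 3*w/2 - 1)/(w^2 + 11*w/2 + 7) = (2*w - 1)/(2*w + 7)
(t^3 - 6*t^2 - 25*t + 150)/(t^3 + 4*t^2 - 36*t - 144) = (t^2 - 25)/(t^2 + 10*t + 24)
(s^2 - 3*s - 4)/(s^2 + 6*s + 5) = (s - 4)/(s + 5)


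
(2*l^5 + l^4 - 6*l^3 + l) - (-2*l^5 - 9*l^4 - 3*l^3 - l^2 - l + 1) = 4*l^5 + 10*l^4 - 3*l^3 + l^2 + 2*l - 1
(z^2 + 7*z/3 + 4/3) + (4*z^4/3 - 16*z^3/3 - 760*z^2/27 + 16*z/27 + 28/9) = 4*z^4/3 - 16*z^3/3 - 733*z^2/27 + 79*z/27 + 40/9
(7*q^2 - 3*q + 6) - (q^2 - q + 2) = 6*q^2 - 2*q + 4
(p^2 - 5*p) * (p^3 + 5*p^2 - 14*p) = p^5 - 39*p^3 + 70*p^2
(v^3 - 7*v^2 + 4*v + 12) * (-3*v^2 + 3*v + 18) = -3*v^5 + 24*v^4 - 15*v^3 - 150*v^2 + 108*v + 216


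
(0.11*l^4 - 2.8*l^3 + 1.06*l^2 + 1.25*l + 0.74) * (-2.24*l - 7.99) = -0.2464*l^5 + 5.3931*l^4 + 19.9976*l^3 - 11.2694*l^2 - 11.6451*l - 5.9126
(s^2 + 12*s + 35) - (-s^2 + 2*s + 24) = 2*s^2 + 10*s + 11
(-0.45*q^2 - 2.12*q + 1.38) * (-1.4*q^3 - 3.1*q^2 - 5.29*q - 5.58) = 0.63*q^5 + 4.363*q^4 + 7.0205*q^3 + 9.4478*q^2 + 4.5294*q - 7.7004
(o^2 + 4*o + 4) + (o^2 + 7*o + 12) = 2*o^2 + 11*o + 16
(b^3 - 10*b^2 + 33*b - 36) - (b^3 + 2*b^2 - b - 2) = -12*b^2 + 34*b - 34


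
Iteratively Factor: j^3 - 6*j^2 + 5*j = (j)*(j^2 - 6*j + 5) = j*(j - 5)*(j - 1)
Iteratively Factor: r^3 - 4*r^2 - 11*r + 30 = (r + 3)*(r^2 - 7*r + 10) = (r - 5)*(r + 3)*(r - 2)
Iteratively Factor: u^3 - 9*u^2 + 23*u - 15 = (u - 3)*(u^2 - 6*u + 5) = (u - 5)*(u - 3)*(u - 1)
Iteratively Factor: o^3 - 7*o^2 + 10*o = (o - 2)*(o^2 - 5*o) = (o - 5)*(o - 2)*(o)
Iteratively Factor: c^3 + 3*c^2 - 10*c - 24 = (c + 4)*(c^2 - c - 6) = (c - 3)*(c + 4)*(c + 2)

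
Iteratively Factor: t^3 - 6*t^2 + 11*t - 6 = (t - 3)*(t^2 - 3*t + 2) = (t - 3)*(t - 2)*(t - 1)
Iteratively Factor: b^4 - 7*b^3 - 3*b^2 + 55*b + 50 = (b - 5)*(b^3 - 2*b^2 - 13*b - 10) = (b - 5)*(b + 1)*(b^2 - 3*b - 10) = (b - 5)^2*(b + 1)*(b + 2)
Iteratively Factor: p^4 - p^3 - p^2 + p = (p)*(p^3 - p^2 - p + 1) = p*(p + 1)*(p^2 - 2*p + 1) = p*(p - 1)*(p + 1)*(p - 1)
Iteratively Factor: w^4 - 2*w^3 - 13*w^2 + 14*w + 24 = (w + 1)*(w^3 - 3*w^2 - 10*w + 24) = (w - 2)*(w + 1)*(w^2 - w - 12) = (w - 4)*(w - 2)*(w + 1)*(w + 3)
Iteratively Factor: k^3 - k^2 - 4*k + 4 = (k + 2)*(k^2 - 3*k + 2) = (k - 2)*(k + 2)*(k - 1)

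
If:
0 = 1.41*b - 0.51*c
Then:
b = 0.361702127659574*c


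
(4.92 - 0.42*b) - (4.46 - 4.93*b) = 4.51*b + 0.46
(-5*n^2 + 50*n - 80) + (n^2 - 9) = -4*n^2 + 50*n - 89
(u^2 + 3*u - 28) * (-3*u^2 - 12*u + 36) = -3*u^4 - 21*u^3 + 84*u^2 + 444*u - 1008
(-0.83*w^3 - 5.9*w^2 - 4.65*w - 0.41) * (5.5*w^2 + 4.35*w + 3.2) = -4.565*w^5 - 36.0605*w^4 - 53.896*w^3 - 41.3625*w^2 - 16.6635*w - 1.312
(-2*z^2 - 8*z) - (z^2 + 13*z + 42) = -3*z^2 - 21*z - 42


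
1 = 1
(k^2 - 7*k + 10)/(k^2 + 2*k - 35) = (k - 2)/(k + 7)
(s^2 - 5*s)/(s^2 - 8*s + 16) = s*(s - 5)/(s^2 - 8*s + 16)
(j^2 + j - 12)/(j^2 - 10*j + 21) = (j + 4)/(j - 7)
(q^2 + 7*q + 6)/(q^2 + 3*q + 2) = (q + 6)/(q + 2)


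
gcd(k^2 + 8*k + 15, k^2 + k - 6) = k + 3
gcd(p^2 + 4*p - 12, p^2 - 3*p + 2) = p - 2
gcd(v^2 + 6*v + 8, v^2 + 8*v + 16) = v + 4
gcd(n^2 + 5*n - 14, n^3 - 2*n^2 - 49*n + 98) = n^2 + 5*n - 14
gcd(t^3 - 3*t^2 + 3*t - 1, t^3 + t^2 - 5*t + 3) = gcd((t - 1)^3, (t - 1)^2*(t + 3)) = t^2 - 2*t + 1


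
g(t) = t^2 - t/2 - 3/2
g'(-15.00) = -30.50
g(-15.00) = 231.00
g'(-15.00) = -30.50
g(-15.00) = 231.00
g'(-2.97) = -6.44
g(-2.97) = 8.81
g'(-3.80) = -8.10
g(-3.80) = 14.84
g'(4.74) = 8.98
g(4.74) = 18.60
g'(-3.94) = -8.38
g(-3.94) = 15.99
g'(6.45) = 12.40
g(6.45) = 36.88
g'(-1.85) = -4.20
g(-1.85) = 2.85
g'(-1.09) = -2.68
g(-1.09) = 0.23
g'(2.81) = 5.12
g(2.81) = 4.99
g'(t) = 2*t - 1/2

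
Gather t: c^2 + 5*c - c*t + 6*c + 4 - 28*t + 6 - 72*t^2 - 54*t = c^2 + 11*c - 72*t^2 + t*(-c - 82) + 10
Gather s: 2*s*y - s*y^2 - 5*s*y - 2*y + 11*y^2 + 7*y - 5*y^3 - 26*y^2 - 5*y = s*(-y^2 - 3*y) - 5*y^3 - 15*y^2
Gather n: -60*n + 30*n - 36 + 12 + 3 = -30*n - 21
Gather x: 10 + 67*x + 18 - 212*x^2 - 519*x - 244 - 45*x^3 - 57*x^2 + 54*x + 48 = -45*x^3 - 269*x^2 - 398*x - 168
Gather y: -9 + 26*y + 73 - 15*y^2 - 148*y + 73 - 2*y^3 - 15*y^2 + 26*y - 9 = -2*y^3 - 30*y^2 - 96*y + 128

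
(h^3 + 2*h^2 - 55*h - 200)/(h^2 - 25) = (h^2 - 3*h - 40)/(h - 5)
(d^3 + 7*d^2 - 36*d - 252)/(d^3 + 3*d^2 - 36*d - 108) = (d + 7)/(d + 3)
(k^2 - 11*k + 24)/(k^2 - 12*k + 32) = (k - 3)/(k - 4)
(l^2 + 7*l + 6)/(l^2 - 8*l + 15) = (l^2 + 7*l + 6)/(l^2 - 8*l + 15)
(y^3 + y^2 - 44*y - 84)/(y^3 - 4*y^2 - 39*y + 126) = (y + 2)/(y - 3)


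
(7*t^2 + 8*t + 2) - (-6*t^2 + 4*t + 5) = 13*t^2 + 4*t - 3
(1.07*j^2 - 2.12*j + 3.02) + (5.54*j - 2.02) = 1.07*j^2 + 3.42*j + 1.0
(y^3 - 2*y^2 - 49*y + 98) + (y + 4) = y^3 - 2*y^2 - 48*y + 102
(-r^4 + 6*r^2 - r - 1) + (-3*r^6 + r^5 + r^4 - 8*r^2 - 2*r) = -3*r^6 + r^5 - 2*r^2 - 3*r - 1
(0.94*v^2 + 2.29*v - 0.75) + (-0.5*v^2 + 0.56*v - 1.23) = 0.44*v^2 + 2.85*v - 1.98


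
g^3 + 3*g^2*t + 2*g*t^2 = g*(g + t)*(g + 2*t)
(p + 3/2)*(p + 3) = p^2 + 9*p/2 + 9/2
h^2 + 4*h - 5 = (h - 1)*(h + 5)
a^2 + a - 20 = (a - 4)*(a + 5)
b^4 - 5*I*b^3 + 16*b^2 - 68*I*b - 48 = (b - 6*I)*(b - 2*I)*(b - I)*(b + 4*I)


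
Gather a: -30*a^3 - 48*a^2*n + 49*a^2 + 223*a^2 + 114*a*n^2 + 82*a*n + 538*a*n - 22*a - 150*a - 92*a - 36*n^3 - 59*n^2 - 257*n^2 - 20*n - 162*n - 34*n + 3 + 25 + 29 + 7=-30*a^3 + a^2*(272 - 48*n) + a*(114*n^2 + 620*n - 264) - 36*n^3 - 316*n^2 - 216*n + 64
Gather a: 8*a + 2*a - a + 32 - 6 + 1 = 9*a + 27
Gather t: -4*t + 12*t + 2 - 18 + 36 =8*t + 20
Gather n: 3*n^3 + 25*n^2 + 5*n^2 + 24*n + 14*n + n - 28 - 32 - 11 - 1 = 3*n^3 + 30*n^2 + 39*n - 72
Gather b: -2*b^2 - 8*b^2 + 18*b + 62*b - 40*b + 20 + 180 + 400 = -10*b^2 + 40*b + 600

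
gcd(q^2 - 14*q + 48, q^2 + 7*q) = 1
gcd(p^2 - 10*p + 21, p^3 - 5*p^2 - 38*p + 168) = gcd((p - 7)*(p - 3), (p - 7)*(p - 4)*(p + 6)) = p - 7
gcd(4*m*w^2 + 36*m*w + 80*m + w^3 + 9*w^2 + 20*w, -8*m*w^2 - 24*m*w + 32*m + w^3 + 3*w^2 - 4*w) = w + 4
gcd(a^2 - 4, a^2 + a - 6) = a - 2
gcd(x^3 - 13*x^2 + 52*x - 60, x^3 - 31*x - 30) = x - 6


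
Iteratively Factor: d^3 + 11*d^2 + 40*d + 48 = (d + 3)*(d^2 + 8*d + 16) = (d + 3)*(d + 4)*(d + 4)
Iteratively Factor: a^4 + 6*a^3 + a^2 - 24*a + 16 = (a - 1)*(a^3 + 7*a^2 + 8*a - 16) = (a - 1)*(a + 4)*(a^2 + 3*a - 4) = (a - 1)*(a + 4)^2*(a - 1)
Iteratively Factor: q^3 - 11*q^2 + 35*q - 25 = (q - 5)*(q^2 - 6*q + 5) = (q - 5)*(q - 1)*(q - 5)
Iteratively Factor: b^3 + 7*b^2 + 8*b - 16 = (b - 1)*(b^2 + 8*b + 16) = (b - 1)*(b + 4)*(b + 4)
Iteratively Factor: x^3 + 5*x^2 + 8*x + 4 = (x + 1)*(x^2 + 4*x + 4) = (x + 1)*(x + 2)*(x + 2)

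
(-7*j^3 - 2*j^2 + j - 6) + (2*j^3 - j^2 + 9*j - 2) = -5*j^3 - 3*j^2 + 10*j - 8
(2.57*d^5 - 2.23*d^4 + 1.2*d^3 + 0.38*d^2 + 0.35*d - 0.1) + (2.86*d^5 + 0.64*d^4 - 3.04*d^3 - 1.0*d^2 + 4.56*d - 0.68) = 5.43*d^5 - 1.59*d^4 - 1.84*d^3 - 0.62*d^2 + 4.91*d - 0.78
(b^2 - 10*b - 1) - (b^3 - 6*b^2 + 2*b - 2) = -b^3 + 7*b^2 - 12*b + 1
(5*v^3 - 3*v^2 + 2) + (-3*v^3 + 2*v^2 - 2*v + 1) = 2*v^3 - v^2 - 2*v + 3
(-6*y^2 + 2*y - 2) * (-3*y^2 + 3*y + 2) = 18*y^4 - 24*y^3 - 2*y - 4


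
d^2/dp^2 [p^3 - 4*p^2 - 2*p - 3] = 6*p - 8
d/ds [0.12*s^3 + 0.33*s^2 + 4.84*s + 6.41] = 0.36*s^2 + 0.66*s + 4.84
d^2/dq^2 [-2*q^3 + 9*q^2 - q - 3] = 18 - 12*q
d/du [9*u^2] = 18*u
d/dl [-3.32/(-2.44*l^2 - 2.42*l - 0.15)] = (-16.2016*l - 8.0344)/(2.44*l^2 + 2.42*l + 0.15)^2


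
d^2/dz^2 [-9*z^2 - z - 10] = -18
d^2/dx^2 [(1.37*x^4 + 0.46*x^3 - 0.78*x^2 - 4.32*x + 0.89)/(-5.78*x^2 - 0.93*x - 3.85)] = (-91.5390159999999*x^6 - 44.1857879999999*x^5 - 190.029138*x^4 + 221.455444*x^3 - 536.108976*x^2 - 646.412496*x + 30.258398)/(193.100552*x^6 + 93.209436*x^5 + 400.864386*x^4 + 124.976097*x^3 + 267.011745*x^2 + 41.354775*x + 57.066625)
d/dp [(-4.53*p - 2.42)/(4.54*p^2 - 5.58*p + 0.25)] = (20.5662*p^2 + 21.9736*p - 14.6361)/(20.6116*p^4 - 50.6664*p^3 + 33.4064*p^2 - 2.79*p + 0.0625)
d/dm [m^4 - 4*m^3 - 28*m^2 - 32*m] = 4*m^3 - 12*m^2 - 56*m - 32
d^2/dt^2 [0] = 0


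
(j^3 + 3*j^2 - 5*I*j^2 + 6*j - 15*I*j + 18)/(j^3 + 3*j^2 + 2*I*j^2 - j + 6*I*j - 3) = (j - 6*I)/(j + I)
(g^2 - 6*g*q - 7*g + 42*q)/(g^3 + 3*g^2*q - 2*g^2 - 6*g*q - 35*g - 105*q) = (g - 6*q)/(g^2 + 3*g*q + 5*g + 15*q)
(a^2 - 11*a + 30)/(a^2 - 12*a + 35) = (a - 6)/(a - 7)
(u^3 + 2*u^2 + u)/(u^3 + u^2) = (u + 1)/u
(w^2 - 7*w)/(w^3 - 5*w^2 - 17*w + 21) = w/(w^2 + 2*w - 3)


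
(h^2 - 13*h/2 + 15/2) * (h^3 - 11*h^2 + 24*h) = h^5 - 35*h^4/2 + 103*h^3 - 477*h^2/2 + 180*h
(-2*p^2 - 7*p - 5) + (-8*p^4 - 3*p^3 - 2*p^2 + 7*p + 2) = -8*p^4 - 3*p^3 - 4*p^2 - 3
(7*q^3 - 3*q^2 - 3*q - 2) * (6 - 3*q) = -21*q^4 + 51*q^3 - 9*q^2 - 12*q - 12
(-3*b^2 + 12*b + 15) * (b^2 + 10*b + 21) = -3*b^4 - 18*b^3 + 72*b^2 + 402*b + 315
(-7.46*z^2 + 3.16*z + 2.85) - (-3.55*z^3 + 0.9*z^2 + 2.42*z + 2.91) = 3.55*z^3 - 8.36*z^2 + 0.74*z - 0.0600000000000001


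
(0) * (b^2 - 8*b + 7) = 0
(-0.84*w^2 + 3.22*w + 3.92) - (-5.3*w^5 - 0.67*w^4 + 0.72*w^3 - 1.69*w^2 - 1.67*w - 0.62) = 5.3*w^5 + 0.67*w^4 - 0.72*w^3 + 0.85*w^2 + 4.89*w + 4.54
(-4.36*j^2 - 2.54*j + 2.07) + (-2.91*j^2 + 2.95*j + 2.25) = -7.27*j^2 + 0.41*j + 4.32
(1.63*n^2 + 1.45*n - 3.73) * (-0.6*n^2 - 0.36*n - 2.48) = -0.978*n^4 - 1.4568*n^3 - 2.3264*n^2 - 2.2532*n + 9.2504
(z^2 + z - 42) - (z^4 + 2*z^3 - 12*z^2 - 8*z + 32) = -z^4 - 2*z^3 + 13*z^2 + 9*z - 74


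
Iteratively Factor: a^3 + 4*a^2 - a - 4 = (a + 4)*(a^2 - 1) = (a + 1)*(a + 4)*(a - 1)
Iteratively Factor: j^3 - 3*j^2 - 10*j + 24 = (j + 3)*(j^2 - 6*j + 8) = (j - 2)*(j + 3)*(j - 4)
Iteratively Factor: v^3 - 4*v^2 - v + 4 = (v + 1)*(v^2 - 5*v + 4) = (v - 1)*(v + 1)*(v - 4)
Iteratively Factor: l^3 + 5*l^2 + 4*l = (l + 4)*(l^2 + l) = l*(l + 4)*(l + 1)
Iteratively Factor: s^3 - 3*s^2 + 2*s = (s - 1)*(s^2 - 2*s) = s*(s - 1)*(s - 2)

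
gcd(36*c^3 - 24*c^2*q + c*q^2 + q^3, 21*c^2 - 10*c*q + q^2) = -3*c + q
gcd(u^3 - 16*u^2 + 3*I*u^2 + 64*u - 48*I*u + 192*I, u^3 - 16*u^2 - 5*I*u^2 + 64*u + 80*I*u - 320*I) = u^2 - 16*u + 64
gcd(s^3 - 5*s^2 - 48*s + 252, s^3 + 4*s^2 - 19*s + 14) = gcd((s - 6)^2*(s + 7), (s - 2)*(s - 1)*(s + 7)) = s + 7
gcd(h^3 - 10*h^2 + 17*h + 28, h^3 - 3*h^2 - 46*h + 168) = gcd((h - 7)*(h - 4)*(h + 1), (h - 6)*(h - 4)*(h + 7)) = h - 4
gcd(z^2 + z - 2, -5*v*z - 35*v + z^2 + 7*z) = 1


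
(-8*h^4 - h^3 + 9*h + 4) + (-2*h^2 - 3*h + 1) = -8*h^4 - h^3 - 2*h^2 + 6*h + 5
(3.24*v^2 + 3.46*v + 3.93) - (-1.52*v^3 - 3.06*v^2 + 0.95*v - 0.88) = 1.52*v^3 + 6.3*v^2 + 2.51*v + 4.81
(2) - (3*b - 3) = 5 - 3*b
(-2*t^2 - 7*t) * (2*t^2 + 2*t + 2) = -4*t^4 - 18*t^3 - 18*t^2 - 14*t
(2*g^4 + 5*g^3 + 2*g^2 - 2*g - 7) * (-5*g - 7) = -10*g^5 - 39*g^4 - 45*g^3 - 4*g^2 + 49*g + 49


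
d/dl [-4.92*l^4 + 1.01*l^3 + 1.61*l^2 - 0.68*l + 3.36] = -19.68*l^3 + 3.03*l^2 + 3.22*l - 0.68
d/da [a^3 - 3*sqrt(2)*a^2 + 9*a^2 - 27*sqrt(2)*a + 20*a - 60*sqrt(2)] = 3*a^2 - 6*sqrt(2)*a + 18*a - 27*sqrt(2) + 20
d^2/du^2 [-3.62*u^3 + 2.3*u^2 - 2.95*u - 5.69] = 4.6 - 21.72*u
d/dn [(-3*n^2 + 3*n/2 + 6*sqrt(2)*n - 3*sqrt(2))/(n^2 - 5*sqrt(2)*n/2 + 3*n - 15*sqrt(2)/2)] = 3*(-14*n^2 + 2*sqrt(2)*n^2 + 68*sqrt(2)*n - 140 - 3*sqrt(2))/(2*(2*n^4 - 10*sqrt(2)*n^3 + 12*n^3 - 60*sqrt(2)*n^2 + 43*n^2 - 90*sqrt(2)*n + 150*n + 225))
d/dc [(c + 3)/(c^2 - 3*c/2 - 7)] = 2*(2*c^2 - 3*c - (c + 3)*(4*c - 3) - 14)/(-2*c^2 + 3*c + 14)^2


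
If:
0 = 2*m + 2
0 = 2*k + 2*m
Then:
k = 1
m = -1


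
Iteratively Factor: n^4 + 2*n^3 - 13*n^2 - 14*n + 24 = (n - 1)*(n^3 + 3*n^2 - 10*n - 24) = (n - 1)*(n + 2)*(n^2 + n - 12) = (n - 3)*(n - 1)*(n + 2)*(n + 4)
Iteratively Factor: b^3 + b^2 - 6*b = (b - 2)*(b^2 + 3*b) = b*(b - 2)*(b + 3)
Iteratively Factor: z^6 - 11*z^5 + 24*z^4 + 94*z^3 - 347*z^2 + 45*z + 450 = (z - 5)*(z^5 - 6*z^4 - 6*z^3 + 64*z^2 - 27*z - 90) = (z - 5)*(z - 3)*(z^4 - 3*z^3 - 15*z^2 + 19*z + 30) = (z - 5)*(z - 3)*(z + 1)*(z^3 - 4*z^2 - 11*z + 30) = (z - 5)*(z - 3)*(z - 2)*(z + 1)*(z^2 - 2*z - 15) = (z - 5)*(z - 3)*(z - 2)*(z + 1)*(z + 3)*(z - 5)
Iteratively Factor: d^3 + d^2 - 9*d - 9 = (d - 3)*(d^2 + 4*d + 3) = (d - 3)*(d + 1)*(d + 3)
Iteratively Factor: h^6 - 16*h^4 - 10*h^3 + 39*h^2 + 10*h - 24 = (h - 4)*(h^5 + 4*h^4 - 10*h^2 - h + 6) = (h - 4)*(h - 1)*(h^4 + 5*h^3 + 5*h^2 - 5*h - 6) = (h - 4)*(h - 1)*(h + 1)*(h^3 + 4*h^2 + h - 6) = (h - 4)*(h - 1)^2*(h + 1)*(h^2 + 5*h + 6) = (h - 4)*(h - 1)^2*(h + 1)*(h + 3)*(h + 2)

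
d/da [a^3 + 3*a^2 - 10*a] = 3*a^2 + 6*a - 10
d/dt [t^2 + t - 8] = 2*t + 1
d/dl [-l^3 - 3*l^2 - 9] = 3*l*(-l - 2)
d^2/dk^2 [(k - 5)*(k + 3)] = 2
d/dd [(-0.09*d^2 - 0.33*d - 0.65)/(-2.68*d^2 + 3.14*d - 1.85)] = (-1.167*d^2 - 3.151*d + 2.6515)/(7.1824*d^4 - 16.8304*d^3 + 19.7756*d^2 - 11.618*d + 3.4225)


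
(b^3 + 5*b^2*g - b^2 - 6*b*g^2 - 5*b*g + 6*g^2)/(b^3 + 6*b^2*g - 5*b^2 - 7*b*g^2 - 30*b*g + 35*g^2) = (b^2 + 6*b*g - b - 6*g)/(b^2 + 7*b*g - 5*b - 35*g)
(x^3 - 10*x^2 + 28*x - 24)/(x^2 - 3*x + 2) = (x^2 - 8*x + 12)/(x - 1)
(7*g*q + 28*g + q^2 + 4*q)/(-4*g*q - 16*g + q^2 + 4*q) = (7*g + q)/(-4*g + q)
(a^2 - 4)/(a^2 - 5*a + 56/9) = 9*(a^2 - 4)/(9*a^2 - 45*a + 56)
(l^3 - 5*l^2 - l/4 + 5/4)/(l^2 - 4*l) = (4*l^3 - 20*l^2 - l + 5)/(4*l*(l - 4))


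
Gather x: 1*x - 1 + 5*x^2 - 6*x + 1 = 5*x^2 - 5*x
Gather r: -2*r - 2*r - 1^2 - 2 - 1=-4*r - 4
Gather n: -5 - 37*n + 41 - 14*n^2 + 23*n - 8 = -14*n^2 - 14*n + 28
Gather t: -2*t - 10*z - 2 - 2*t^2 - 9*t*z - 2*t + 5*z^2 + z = -2*t^2 + t*(-9*z - 4) + 5*z^2 - 9*z - 2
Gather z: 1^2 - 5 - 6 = -10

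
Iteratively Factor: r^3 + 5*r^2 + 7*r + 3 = (r + 1)*(r^2 + 4*r + 3) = (r + 1)^2*(r + 3)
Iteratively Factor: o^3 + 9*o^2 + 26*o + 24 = (o + 2)*(o^2 + 7*o + 12) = (o + 2)*(o + 4)*(o + 3)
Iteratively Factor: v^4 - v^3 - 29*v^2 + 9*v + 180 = (v - 3)*(v^3 + 2*v^2 - 23*v - 60) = (v - 3)*(v + 4)*(v^2 - 2*v - 15) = (v - 3)*(v + 3)*(v + 4)*(v - 5)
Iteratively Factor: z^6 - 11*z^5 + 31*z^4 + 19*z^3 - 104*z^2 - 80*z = (z - 4)*(z^5 - 7*z^4 + 3*z^3 + 31*z^2 + 20*z) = (z - 5)*(z - 4)*(z^4 - 2*z^3 - 7*z^2 - 4*z) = (z - 5)*(z - 4)^2*(z^3 + 2*z^2 + z) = (z - 5)*(z - 4)^2*(z + 1)*(z^2 + z) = (z - 5)*(z - 4)^2*(z + 1)^2*(z)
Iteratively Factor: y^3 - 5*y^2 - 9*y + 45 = (y - 5)*(y^2 - 9) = (y - 5)*(y - 3)*(y + 3)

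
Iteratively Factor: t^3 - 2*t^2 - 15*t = (t + 3)*(t^2 - 5*t) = t*(t + 3)*(t - 5)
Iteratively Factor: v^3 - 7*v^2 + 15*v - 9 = (v - 3)*(v^2 - 4*v + 3) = (v - 3)^2*(v - 1)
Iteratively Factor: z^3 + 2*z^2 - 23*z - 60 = (z - 5)*(z^2 + 7*z + 12) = (z - 5)*(z + 3)*(z + 4)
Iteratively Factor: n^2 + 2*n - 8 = (n - 2)*(n + 4)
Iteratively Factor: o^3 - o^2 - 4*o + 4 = (o - 1)*(o^2 - 4) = (o - 1)*(o + 2)*(o - 2)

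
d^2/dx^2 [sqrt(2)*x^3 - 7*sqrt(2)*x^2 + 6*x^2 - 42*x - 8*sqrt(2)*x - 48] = 6*sqrt(2)*x - 14*sqrt(2) + 12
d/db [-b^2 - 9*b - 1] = -2*b - 9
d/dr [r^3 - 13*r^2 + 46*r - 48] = 3*r^2 - 26*r + 46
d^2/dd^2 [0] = 0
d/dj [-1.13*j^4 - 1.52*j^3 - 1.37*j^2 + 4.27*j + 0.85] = -4.52*j^3 - 4.56*j^2 - 2.74*j + 4.27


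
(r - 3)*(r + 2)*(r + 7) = r^3 + 6*r^2 - 13*r - 42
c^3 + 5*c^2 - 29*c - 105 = (c - 5)*(c + 3)*(c + 7)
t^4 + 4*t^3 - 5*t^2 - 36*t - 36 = (t - 3)*(t + 2)^2*(t + 3)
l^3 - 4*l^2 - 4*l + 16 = (l - 4)*(l - 2)*(l + 2)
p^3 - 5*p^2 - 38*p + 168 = (p - 7)*(p - 4)*(p + 6)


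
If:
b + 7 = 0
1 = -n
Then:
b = -7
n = -1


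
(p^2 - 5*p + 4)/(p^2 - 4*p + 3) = (p - 4)/(p - 3)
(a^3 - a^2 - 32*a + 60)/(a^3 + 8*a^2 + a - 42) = (a^2 + a - 30)/(a^2 + 10*a + 21)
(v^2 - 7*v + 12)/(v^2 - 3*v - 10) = (-v^2 + 7*v - 12)/(-v^2 + 3*v + 10)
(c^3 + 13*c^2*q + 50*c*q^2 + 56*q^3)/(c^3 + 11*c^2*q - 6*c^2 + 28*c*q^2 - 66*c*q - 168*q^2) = (c + 2*q)/(c - 6)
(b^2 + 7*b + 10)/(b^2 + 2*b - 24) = (b^2 + 7*b + 10)/(b^2 + 2*b - 24)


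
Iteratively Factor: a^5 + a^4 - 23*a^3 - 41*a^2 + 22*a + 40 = (a - 5)*(a^4 + 6*a^3 + 7*a^2 - 6*a - 8) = (a - 5)*(a + 1)*(a^3 + 5*a^2 + 2*a - 8) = (a - 5)*(a + 1)*(a + 4)*(a^2 + a - 2) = (a - 5)*(a + 1)*(a + 2)*(a + 4)*(a - 1)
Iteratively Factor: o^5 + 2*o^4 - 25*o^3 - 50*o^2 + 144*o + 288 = (o + 3)*(o^4 - o^3 - 22*o^2 + 16*o + 96) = (o + 3)*(o + 4)*(o^3 - 5*o^2 - 2*o + 24) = (o + 2)*(o + 3)*(o + 4)*(o^2 - 7*o + 12) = (o - 3)*(o + 2)*(o + 3)*(o + 4)*(o - 4)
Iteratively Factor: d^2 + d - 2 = (d + 2)*(d - 1)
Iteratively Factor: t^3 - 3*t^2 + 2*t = (t - 1)*(t^2 - 2*t) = (t - 2)*(t - 1)*(t)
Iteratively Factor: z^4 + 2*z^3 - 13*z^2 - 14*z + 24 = (z + 4)*(z^3 - 2*z^2 - 5*z + 6) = (z - 3)*(z + 4)*(z^2 + z - 2) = (z - 3)*(z - 1)*(z + 4)*(z + 2)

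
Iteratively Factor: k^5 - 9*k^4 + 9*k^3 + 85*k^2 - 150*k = (k - 5)*(k^4 - 4*k^3 - 11*k^2 + 30*k) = (k - 5)*(k - 2)*(k^3 - 2*k^2 - 15*k) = k*(k - 5)*(k - 2)*(k^2 - 2*k - 15) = k*(k - 5)*(k - 2)*(k + 3)*(k - 5)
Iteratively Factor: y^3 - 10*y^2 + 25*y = (y - 5)*(y^2 - 5*y) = (y - 5)^2*(y)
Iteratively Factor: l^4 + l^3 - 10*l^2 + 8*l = (l - 1)*(l^3 + 2*l^2 - 8*l) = (l - 1)*(l + 4)*(l^2 - 2*l) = (l - 2)*(l - 1)*(l + 4)*(l)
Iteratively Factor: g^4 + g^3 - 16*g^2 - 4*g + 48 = (g + 2)*(g^3 - g^2 - 14*g + 24) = (g + 2)*(g + 4)*(g^2 - 5*g + 6) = (g - 2)*(g + 2)*(g + 4)*(g - 3)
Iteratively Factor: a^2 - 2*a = (a - 2)*(a)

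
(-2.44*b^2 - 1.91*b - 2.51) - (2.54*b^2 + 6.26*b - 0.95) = -4.98*b^2 - 8.17*b - 1.56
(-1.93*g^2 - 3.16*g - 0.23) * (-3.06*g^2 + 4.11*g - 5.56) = 5.9058*g^4 + 1.7373*g^3 - 1.553*g^2 + 16.6243*g + 1.2788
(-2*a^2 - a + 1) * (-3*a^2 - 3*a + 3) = 6*a^4 + 9*a^3 - 6*a^2 - 6*a + 3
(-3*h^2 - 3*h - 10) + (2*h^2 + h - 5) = -h^2 - 2*h - 15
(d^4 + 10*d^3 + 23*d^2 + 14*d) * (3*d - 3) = 3*d^5 + 27*d^4 + 39*d^3 - 27*d^2 - 42*d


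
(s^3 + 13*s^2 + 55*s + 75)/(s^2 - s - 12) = (s^2 + 10*s + 25)/(s - 4)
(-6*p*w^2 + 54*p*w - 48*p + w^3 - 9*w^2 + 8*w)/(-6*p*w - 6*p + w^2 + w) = (w^2 - 9*w + 8)/(w + 1)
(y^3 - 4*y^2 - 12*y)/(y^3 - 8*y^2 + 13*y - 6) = y*(y + 2)/(y^2 - 2*y + 1)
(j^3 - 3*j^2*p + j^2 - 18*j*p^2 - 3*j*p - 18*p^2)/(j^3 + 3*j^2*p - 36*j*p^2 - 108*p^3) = (j + 1)/(j + 6*p)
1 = 1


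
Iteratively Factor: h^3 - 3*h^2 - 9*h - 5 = (h + 1)*(h^2 - 4*h - 5) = (h + 1)^2*(h - 5)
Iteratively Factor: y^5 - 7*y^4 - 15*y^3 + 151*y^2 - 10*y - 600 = (y - 5)*(y^4 - 2*y^3 - 25*y^2 + 26*y + 120) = (y - 5)*(y + 4)*(y^3 - 6*y^2 - y + 30) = (y - 5)*(y + 2)*(y + 4)*(y^2 - 8*y + 15) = (y - 5)*(y - 3)*(y + 2)*(y + 4)*(y - 5)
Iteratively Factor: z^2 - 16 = (z + 4)*(z - 4)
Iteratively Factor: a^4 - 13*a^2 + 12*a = (a - 3)*(a^3 + 3*a^2 - 4*a) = (a - 3)*(a - 1)*(a^2 + 4*a) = (a - 3)*(a - 1)*(a + 4)*(a)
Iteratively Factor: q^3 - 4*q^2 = (q - 4)*(q^2) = q*(q - 4)*(q)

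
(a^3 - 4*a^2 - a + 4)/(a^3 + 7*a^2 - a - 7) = (a - 4)/(a + 7)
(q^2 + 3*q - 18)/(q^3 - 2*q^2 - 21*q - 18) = (-q^2 - 3*q + 18)/(-q^3 + 2*q^2 + 21*q + 18)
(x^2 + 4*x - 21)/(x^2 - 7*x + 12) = (x + 7)/(x - 4)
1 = 1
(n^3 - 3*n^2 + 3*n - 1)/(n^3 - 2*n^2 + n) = (n - 1)/n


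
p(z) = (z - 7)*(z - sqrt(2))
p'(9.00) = 9.59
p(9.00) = 15.17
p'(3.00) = -2.41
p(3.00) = -6.34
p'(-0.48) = -9.37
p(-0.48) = 14.17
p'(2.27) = -3.87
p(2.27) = -4.05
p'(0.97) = -6.47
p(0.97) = 2.68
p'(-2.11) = -12.63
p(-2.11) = 32.11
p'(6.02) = 3.63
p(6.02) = -4.51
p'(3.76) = -0.89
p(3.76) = -7.60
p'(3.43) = -1.55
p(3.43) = -7.20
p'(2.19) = -4.03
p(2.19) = -3.73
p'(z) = 2*z - 7 - sqrt(2)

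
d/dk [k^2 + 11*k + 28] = 2*k + 11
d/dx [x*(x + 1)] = 2*x + 1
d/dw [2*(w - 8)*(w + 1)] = 4*w - 14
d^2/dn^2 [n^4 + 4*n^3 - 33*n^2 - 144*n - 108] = 12*n^2 + 24*n - 66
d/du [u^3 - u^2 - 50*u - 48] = 3*u^2 - 2*u - 50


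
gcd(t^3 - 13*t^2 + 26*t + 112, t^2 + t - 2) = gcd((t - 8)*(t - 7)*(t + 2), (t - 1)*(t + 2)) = t + 2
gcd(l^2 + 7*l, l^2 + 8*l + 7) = l + 7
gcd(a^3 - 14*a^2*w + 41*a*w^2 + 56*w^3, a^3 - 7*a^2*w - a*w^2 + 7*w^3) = -a^2 + 6*a*w + 7*w^2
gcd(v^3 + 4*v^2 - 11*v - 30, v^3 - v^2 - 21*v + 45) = v^2 + 2*v - 15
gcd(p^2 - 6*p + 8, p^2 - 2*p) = p - 2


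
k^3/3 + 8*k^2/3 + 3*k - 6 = (k/3 + 1)*(k - 1)*(k + 6)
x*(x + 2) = x^2 + 2*x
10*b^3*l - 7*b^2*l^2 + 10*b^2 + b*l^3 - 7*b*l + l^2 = (-5*b + l)*(-2*b + l)*(b*l + 1)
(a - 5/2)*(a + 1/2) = a^2 - 2*a - 5/4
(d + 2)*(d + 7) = d^2 + 9*d + 14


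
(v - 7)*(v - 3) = v^2 - 10*v + 21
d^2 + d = d*(d + 1)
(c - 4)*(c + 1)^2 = c^3 - 2*c^2 - 7*c - 4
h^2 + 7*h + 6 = (h + 1)*(h + 6)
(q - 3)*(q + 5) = q^2 + 2*q - 15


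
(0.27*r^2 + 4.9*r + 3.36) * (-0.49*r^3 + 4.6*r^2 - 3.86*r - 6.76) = -0.1323*r^5 - 1.159*r^4 + 19.8514*r^3 - 5.2832*r^2 - 46.0936*r - 22.7136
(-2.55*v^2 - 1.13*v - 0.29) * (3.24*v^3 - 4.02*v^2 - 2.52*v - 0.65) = -8.262*v^5 + 6.5898*v^4 + 10.029*v^3 + 5.6709*v^2 + 1.4653*v + 0.1885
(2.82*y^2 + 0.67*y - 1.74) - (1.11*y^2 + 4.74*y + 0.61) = 1.71*y^2 - 4.07*y - 2.35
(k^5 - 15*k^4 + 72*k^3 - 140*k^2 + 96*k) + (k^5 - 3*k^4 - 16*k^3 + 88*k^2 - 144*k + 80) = 2*k^5 - 18*k^4 + 56*k^3 - 52*k^2 - 48*k + 80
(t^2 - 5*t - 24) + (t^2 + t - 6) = 2*t^2 - 4*t - 30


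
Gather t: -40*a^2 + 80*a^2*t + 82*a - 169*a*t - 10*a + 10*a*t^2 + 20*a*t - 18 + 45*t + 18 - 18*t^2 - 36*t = -40*a^2 + 72*a + t^2*(10*a - 18) + t*(80*a^2 - 149*a + 9)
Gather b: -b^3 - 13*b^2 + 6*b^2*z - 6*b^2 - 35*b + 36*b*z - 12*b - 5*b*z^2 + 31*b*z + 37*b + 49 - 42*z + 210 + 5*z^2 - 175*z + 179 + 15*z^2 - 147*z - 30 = -b^3 + b^2*(6*z - 19) + b*(-5*z^2 + 67*z - 10) + 20*z^2 - 364*z + 408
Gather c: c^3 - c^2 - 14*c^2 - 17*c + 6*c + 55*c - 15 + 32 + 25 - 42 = c^3 - 15*c^2 + 44*c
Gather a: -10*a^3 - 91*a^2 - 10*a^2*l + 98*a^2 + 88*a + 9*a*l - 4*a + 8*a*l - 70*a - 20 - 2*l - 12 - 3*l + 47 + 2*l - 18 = -10*a^3 + a^2*(7 - 10*l) + a*(17*l + 14) - 3*l - 3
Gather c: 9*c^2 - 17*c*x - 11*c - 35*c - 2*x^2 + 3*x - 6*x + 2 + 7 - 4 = 9*c^2 + c*(-17*x - 46) - 2*x^2 - 3*x + 5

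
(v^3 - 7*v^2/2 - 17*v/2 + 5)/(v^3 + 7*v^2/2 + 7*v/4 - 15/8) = 4*(v^2 - 3*v - 10)/(4*v^2 + 16*v + 15)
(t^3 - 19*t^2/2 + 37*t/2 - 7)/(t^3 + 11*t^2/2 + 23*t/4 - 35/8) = 4*(t^2 - 9*t + 14)/(4*t^2 + 24*t + 35)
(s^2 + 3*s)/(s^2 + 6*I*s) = (s + 3)/(s + 6*I)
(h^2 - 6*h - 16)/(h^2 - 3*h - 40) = (h + 2)/(h + 5)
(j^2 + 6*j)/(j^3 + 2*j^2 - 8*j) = (j + 6)/(j^2 + 2*j - 8)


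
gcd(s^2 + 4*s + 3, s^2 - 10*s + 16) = 1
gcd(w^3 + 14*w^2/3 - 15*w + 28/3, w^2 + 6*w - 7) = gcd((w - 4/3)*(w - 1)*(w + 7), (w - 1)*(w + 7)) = w^2 + 6*w - 7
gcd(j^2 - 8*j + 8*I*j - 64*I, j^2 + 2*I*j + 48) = j + 8*I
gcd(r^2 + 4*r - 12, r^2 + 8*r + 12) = r + 6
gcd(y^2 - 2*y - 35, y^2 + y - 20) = y + 5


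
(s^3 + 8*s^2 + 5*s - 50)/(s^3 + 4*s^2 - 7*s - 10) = (s + 5)/(s + 1)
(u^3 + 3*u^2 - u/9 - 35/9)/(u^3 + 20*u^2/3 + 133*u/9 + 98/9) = (3*u^2 + 2*u - 5)/(3*u^2 + 13*u + 14)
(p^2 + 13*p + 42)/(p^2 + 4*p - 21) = (p + 6)/(p - 3)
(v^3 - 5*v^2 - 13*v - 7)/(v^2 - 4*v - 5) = (v^2 - 6*v - 7)/(v - 5)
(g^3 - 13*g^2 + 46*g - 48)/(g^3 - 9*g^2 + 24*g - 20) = (g^2 - 11*g + 24)/(g^2 - 7*g + 10)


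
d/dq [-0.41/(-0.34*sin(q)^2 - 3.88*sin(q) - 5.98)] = -(0.2788*sin(q) + 1.5908)*cos(q)/(0.34*sin(q)^2 + 3.88*sin(q) + 5.98)^2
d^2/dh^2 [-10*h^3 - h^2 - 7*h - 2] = -60*h - 2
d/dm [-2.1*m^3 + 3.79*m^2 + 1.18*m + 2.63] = -6.3*m^2 + 7.58*m + 1.18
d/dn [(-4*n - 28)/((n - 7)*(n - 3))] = 4*(n^2 + 14*n - 91)/(n^4 - 20*n^3 + 142*n^2 - 420*n + 441)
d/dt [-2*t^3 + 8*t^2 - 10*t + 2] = -6*t^2 + 16*t - 10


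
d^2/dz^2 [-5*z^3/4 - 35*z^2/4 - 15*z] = -15*z/2 - 35/2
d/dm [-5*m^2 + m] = 1 - 10*m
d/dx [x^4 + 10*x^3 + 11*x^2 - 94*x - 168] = 4*x^3 + 30*x^2 + 22*x - 94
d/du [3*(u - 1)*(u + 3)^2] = 3*(u + 3)*(3*u + 1)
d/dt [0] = 0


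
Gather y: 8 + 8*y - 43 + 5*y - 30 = 13*y - 65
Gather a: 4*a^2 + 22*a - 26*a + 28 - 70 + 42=4*a^2 - 4*a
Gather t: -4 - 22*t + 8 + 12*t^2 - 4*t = 12*t^2 - 26*t + 4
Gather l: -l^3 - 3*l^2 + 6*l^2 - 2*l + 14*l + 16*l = -l^3 + 3*l^2 + 28*l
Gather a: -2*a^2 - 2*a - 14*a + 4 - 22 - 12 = -2*a^2 - 16*a - 30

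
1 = 1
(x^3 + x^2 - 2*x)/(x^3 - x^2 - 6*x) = (x - 1)/(x - 3)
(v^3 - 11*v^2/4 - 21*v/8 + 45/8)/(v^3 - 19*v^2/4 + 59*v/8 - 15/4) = (2*v^2 - 3*v - 9)/(2*v^2 - 7*v + 6)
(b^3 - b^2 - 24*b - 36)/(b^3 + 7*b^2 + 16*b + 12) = (b - 6)/(b + 2)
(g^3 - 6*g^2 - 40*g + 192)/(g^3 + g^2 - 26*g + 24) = (g - 8)/(g - 1)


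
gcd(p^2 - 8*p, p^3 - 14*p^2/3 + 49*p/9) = p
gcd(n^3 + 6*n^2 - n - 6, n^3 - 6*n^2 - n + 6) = n^2 - 1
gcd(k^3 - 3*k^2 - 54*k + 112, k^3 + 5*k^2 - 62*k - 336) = k^2 - k - 56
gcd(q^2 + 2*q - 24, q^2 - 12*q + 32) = q - 4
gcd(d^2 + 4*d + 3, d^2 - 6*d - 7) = d + 1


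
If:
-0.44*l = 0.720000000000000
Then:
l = -1.64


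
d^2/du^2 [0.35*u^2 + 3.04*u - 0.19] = 0.700000000000000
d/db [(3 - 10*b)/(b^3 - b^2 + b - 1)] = (-10*b^3 + 10*b^2 - 10*b + (10*b - 3)*(3*b^2 - 2*b + 1) + 10)/(b^3 - b^2 + b - 1)^2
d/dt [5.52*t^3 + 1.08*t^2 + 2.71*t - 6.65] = 16.56*t^2 + 2.16*t + 2.71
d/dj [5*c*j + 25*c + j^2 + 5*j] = 5*c + 2*j + 5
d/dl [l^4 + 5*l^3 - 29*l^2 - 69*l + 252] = 4*l^3 + 15*l^2 - 58*l - 69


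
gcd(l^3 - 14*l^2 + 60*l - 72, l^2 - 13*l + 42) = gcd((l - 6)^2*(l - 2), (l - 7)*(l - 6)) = l - 6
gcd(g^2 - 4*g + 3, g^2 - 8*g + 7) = g - 1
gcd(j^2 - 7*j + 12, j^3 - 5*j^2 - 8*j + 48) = j - 4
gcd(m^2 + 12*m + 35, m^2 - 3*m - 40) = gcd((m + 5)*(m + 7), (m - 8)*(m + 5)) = m + 5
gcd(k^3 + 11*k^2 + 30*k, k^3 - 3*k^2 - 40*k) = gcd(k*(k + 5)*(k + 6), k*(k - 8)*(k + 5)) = k^2 + 5*k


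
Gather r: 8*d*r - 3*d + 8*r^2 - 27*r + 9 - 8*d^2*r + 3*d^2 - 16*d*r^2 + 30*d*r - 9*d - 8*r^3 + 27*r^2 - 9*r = 3*d^2 - 12*d - 8*r^3 + r^2*(35 - 16*d) + r*(-8*d^2 + 38*d - 36) + 9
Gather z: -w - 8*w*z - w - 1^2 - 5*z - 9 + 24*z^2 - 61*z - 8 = -2*w + 24*z^2 + z*(-8*w - 66) - 18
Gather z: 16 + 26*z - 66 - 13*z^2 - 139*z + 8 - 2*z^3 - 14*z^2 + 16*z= -2*z^3 - 27*z^2 - 97*z - 42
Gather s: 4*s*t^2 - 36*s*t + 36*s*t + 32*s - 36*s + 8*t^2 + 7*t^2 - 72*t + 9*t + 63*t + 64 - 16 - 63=s*(4*t^2 - 4) + 15*t^2 - 15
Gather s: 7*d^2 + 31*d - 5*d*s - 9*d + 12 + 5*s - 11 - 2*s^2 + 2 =7*d^2 + 22*d - 2*s^2 + s*(5 - 5*d) + 3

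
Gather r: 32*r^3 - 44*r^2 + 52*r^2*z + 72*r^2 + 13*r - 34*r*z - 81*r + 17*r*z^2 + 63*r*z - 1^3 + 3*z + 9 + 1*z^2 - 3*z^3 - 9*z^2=32*r^3 + r^2*(52*z + 28) + r*(17*z^2 + 29*z - 68) - 3*z^3 - 8*z^2 + 3*z + 8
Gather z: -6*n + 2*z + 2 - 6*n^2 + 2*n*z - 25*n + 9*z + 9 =-6*n^2 - 31*n + z*(2*n + 11) + 11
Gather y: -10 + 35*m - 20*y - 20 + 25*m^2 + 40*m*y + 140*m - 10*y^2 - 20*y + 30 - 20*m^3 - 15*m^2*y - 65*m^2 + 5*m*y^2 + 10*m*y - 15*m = -20*m^3 - 40*m^2 + 160*m + y^2*(5*m - 10) + y*(-15*m^2 + 50*m - 40)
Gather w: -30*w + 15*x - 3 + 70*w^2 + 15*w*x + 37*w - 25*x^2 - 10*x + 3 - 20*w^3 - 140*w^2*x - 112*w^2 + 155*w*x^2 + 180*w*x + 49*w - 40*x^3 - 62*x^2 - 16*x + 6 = -20*w^3 + w^2*(-140*x - 42) + w*(155*x^2 + 195*x + 56) - 40*x^3 - 87*x^2 - 11*x + 6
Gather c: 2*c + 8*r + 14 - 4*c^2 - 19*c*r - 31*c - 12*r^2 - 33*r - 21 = -4*c^2 + c*(-19*r - 29) - 12*r^2 - 25*r - 7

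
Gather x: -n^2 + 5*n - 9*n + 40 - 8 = -n^2 - 4*n + 32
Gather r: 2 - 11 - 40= -49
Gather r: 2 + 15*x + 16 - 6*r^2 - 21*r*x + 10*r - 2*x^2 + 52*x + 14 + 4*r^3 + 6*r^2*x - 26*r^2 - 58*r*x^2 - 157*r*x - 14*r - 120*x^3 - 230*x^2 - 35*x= 4*r^3 + r^2*(6*x - 32) + r*(-58*x^2 - 178*x - 4) - 120*x^3 - 232*x^2 + 32*x + 32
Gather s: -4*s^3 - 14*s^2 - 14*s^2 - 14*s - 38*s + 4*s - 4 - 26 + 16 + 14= -4*s^3 - 28*s^2 - 48*s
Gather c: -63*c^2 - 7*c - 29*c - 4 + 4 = -63*c^2 - 36*c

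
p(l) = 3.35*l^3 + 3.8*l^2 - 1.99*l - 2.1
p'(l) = 10.05*l^2 + 7.6*l - 1.99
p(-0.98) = 0.35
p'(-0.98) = 0.21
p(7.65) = 1704.85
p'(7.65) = 644.30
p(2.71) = 87.09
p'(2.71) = 92.41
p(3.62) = 199.41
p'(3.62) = 157.22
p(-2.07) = -11.41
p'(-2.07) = 25.34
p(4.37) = 341.34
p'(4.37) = 223.15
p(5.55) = 676.60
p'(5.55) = 349.76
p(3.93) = 252.11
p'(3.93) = 183.10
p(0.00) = -2.10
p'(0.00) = -1.99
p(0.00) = -2.10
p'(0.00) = -1.99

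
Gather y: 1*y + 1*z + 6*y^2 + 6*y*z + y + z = 6*y^2 + y*(6*z + 2) + 2*z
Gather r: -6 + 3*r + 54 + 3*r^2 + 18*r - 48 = 3*r^2 + 21*r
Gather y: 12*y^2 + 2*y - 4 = 12*y^2 + 2*y - 4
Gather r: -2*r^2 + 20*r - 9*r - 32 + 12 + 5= -2*r^2 + 11*r - 15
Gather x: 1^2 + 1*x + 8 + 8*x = 9*x + 9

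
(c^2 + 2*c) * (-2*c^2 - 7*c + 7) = -2*c^4 - 11*c^3 - 7*c^2 + 14*c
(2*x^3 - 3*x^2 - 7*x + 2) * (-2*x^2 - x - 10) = -4*x^5 + 4*x^4 - 3*x^3 + 33*x^2 + 68*x - 20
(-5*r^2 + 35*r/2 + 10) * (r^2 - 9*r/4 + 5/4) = -5*r^4 + 115*r^3/4 - 285*r^2/8 - 5*r/8 + 25/2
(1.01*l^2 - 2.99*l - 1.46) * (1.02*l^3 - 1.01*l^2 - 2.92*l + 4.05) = 1.0302*l^5 - 4.0699*l^4 - 1.4185*l^3 + 14.2959*l^2 - 7.8463*l - 5.913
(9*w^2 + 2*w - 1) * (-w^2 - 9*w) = -9*w^4 - 83*w^3 - 17*w^2 + 9*w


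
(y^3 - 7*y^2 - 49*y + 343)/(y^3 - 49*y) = (y - 7)/y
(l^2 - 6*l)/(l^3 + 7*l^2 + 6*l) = (l - 6)/(l^2 + 7*l + 6)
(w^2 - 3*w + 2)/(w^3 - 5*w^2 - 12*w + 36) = (w - 1)/(w^2 - 3*w - 18)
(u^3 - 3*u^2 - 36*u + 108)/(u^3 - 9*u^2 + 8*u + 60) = (u^2 + 3*u - 18)/(u^2 - 3*u - 10)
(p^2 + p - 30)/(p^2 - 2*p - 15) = (p + 6)/(p + 3)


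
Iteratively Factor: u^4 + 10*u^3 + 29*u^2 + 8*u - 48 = (u - 1)*(u^3 + 11*u^2 + 40*u + 48) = (u - 1)*(u + 3)*(u^2 + 8*u + 16) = (u - 1)*(u + 3)*(u + 4)*(u + 4)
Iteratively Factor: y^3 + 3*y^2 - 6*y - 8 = (y + 1)*(y^2 + 2*y - 8) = (y + 1)*(y + 4)*(y - 2)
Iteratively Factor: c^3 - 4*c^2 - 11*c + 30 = (c + 3)*(c^2 - 7*c + 10) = (c - 5)*(c + 3)*(c - 2)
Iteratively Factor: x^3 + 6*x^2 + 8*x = (x + 2)*(x^2 + 4*x) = x*(x + 2)*(x + 4)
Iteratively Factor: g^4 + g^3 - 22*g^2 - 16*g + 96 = (g - 4)*(g^3 + 5*g^2 - 2*g - 24) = (g - 4)*(g - 2)*(g^2 + 7*g + 12) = (g - 4)*(g - 2)*(g + 3)*(g + 4)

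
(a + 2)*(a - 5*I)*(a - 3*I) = a^3 + 2*a^2 - 8*I*a^2 - 15*a - 16*I*a - 30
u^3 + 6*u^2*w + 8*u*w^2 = u*(u + 2*w)*(u + 4*w)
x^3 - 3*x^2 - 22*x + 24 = (x - 6)*(x - 1)*(x + 4)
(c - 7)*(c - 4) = c^2 - 11*c + 28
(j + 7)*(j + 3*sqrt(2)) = j^2 + 3*sqrt(2)*j + 7*j + 21*sqrt(2)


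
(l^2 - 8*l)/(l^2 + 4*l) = (l - 8)/(l + 4)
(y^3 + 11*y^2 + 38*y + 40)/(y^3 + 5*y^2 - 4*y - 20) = (y + 4)/(y - 2)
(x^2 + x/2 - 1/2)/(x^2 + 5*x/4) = 2*(2*x^2 + x - 1)/(x*(4*x + 5))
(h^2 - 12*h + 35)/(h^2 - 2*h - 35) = (h - 5)/(h + 5)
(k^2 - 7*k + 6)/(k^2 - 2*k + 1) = (k - 6)/(k - 1)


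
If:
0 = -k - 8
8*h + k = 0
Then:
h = 1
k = -8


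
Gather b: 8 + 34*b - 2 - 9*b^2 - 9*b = -9*b^2 + 25*b + 6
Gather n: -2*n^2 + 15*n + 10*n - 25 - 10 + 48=-2*n^2 + 25*n + 13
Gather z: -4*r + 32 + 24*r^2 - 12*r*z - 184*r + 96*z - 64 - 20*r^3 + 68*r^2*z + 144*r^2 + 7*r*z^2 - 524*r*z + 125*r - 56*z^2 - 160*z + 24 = -20*r^3 + 168*r^2 - 63*r + z^2*(7*r - 56) + z*(68*r^2 - 536*r - 64) - 8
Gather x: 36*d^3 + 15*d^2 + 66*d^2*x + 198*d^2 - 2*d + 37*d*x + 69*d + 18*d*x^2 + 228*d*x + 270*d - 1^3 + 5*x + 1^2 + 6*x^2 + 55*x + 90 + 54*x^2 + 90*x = 36*d^3 + 213*d^2 + 337*d + x^2*(18*d + 60) + x*(66*d^2 + 265*d + 150) + 90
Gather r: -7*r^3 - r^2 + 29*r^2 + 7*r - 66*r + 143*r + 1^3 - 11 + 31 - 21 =-7*r^3 + 28*r^2 + 84*r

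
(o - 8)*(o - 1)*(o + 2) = o^3 - 7*o^2 - 10*o + 16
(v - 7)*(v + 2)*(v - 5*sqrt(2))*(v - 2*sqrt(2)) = v^4 - 7*sqrt(2)*v^3 - 5*v^3 + 6*v^2 + 35*sqrt(2)*v^2 - 100*v + 98*sqrt(2)*v - 280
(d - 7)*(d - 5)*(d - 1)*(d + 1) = d^4 - 12*d^3 + 34*d^2 + 12*d - 35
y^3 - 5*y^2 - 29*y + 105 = (y - 7)*(y - 3)*(y + 5)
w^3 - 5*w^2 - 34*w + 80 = (w - 8)*(w - 2)*(w + 5)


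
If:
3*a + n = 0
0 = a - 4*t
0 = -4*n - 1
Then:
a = 1/12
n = -1/4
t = 1/48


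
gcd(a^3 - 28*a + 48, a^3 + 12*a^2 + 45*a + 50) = 1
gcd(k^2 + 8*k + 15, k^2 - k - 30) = k + 5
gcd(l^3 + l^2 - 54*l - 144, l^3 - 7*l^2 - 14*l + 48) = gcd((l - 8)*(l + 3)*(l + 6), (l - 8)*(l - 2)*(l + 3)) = l^2 - 5*l - 24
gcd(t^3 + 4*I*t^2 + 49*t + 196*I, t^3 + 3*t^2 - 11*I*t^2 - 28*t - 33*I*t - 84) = t - 7*I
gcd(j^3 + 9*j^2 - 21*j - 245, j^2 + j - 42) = j + 7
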